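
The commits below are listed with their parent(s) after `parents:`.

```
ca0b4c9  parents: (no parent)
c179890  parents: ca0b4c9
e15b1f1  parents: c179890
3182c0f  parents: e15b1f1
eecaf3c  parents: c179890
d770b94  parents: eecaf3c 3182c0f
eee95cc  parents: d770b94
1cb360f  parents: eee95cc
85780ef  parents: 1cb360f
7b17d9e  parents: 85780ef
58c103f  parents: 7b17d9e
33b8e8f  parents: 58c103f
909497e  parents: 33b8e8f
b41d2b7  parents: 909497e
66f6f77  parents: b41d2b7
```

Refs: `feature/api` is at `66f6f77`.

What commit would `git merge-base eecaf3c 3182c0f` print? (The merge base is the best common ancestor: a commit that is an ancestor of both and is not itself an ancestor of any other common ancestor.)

Ancestors of eecaf3c: {c179890, ca0b4c9, eecaf3c}.
Ancestors of 3182c0f: {3182c0f, c179890, ca0b4c9, e15b1f1}.
Common ancestors: {c179890, ca0b4c9}.
Among these, c179890 is not an ancestor of any other common ancestor — it is the merge base.

c179890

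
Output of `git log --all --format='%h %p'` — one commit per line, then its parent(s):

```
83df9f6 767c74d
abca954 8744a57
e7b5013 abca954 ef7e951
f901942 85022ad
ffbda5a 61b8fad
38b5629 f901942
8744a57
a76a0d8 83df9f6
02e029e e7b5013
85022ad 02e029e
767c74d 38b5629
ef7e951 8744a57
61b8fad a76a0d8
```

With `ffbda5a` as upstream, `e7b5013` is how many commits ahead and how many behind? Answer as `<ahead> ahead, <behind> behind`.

Reachable from e7b5013: {8744a57, abca954, e7b5013, ef7e951}.
Reachable from ffbda5a: {02e029e, 38b5629, 61b8fad, 767c74d, 83df9f6, 85022ad, 8744a57, a76a0d8, abca954, e7b5013, ef7e951, f901942, ffbda5a}.
Only in e7b5013's history (ahead): {} — 0.
Only in ffbda5a's history (behind): {02e029e, 38b5629, 61b8fad, 767c74d, 83df9f6, 85022ad, a76a0d8, f901942, ffbda5a} — 9.

0 ahead, 9 behind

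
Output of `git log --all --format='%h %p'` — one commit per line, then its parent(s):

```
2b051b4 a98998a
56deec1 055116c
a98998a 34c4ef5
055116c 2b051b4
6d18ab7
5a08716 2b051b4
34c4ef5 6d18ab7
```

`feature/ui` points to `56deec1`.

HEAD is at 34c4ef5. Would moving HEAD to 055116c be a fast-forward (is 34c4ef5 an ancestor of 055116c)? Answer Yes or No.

A fast-forward from 34c4ef5 to 055116c is possible iff 34c4ef5 is an ancestor of 055116c.
Ancestors of 055116c: {055116c, 2b051b4, 34c4ef5, 6d18ab7, a98998a}.
34c4ef5 is among them, so fast-forward is possible.

Yes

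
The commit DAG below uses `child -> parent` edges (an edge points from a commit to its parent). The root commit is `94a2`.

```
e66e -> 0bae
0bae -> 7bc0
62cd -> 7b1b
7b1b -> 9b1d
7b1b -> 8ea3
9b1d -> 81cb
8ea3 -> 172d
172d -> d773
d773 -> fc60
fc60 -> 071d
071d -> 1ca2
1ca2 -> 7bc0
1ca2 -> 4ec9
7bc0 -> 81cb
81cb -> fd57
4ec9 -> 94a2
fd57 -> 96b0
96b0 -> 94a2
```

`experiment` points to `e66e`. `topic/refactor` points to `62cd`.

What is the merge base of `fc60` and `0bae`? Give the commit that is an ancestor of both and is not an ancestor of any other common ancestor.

Ancestors of fc60: {071d, 1ca2, 4ec9, 7bc0, 81cb, 94a2, 96b0, fc60, fd57}.
Ancestors of 0bae: {0bae, 7bc0, 81cb, 94a2, 96b0, fd57}.
Common ancestors: {7bc0, 81cb, 94a2, 96b0, fd57}.
Among these, 7bc0 is not an ancestor of any other common ancestor — it is the merge base.

7bc0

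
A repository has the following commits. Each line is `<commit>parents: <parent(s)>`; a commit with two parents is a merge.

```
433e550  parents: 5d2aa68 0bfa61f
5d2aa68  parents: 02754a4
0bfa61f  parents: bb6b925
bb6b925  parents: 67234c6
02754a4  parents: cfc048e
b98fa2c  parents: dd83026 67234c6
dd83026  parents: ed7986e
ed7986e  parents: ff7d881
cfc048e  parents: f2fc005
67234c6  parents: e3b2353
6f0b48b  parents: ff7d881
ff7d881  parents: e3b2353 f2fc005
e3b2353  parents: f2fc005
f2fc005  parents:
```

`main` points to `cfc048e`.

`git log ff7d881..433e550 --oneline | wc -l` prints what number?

Reachable from 433e550: {02754a4, 0bfa61f, 433e550, 5d2aa68, 67234c6, bb6b925, cfc048e, e3b2353, f2fc005}.
Reachable from ff7d881: {e3b2353, f2fc005, ff7d881}.
In 433e550's history but not ff7d881's: {02754a4, 0bfa61f, 433e550, 5d2aa68, 67234c6, bb6b925, cfc048e} — 7 commits.

7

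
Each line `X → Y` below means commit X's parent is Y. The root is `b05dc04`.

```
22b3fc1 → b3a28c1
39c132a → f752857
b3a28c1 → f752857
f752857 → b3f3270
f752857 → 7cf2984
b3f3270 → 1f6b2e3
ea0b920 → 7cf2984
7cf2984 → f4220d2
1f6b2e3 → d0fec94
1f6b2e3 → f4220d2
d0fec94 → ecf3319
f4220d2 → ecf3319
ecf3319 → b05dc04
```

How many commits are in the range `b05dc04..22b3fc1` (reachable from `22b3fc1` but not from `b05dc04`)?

9

Reachable from 22b3fc1: {1f6b2e3, 22b3fc1, 7cf2984, b05dc04, b3a28c1, b3f3270, d0fec94, ecf3319, f4220d2, f752857}.
Reachable from b05dc04: {b05dc04}.
In 22b3fc1's history but not b05dc04's: {1f6b2e3, 22b3fc1, 7cf2984, b3a28c1, b3f3270, d0fec94, ecf3319, f4220d2, f752857} — 9 commits.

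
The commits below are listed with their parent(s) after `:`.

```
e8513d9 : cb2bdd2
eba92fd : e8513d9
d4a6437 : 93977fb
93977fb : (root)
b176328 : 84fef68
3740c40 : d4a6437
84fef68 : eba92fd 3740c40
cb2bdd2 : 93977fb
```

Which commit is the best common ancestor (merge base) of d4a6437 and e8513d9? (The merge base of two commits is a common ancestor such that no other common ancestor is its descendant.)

93977fb

Ancestors of d4a6437: {93977fb, d4a6437}.
Ancestors of e8513d9: {93977fb, cb2bdd2, e8513d9}.
Common ancestors: {93977fb}.
The only common ancestor is 93977fb, so it is the merge base.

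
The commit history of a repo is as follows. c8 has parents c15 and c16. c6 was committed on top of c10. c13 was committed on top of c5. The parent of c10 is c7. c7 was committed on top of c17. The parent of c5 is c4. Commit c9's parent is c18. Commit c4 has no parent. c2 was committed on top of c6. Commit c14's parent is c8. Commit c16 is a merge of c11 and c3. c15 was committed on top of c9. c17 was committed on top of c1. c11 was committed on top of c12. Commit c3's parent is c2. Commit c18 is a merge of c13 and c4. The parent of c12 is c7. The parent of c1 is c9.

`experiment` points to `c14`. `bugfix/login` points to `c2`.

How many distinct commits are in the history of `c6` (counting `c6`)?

Walking parent pointers from c6: reachable set = {c1, c10, c13, c17, c18, c4, c5, c6, c7, c9}.
That is 10 commits.

10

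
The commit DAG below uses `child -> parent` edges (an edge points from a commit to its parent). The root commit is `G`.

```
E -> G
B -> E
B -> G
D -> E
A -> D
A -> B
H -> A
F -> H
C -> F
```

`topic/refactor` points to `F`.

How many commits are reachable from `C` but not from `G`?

Reachable from C: {A, B, C, D, E, F, G, H}.
Reachable from G: {G}.
In C's history but not G's: {A, B, C, D, E, F, H} — 7 commits.

7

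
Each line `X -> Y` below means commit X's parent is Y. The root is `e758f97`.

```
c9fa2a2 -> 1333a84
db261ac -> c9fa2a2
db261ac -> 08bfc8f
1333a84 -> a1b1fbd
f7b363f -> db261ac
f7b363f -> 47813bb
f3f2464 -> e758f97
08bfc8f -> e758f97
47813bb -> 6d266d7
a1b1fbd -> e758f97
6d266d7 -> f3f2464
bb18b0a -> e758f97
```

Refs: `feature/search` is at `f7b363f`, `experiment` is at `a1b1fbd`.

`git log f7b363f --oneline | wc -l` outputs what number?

Walking parent pointers from f7b363f: reachable set = {08bfc8f, 1333a84, 47813bb, 6d266d7, a1b1fbd, c9fa2a2, db261ac, e758f97, f3f2464, f7b363f}.
That is 10 commits.

10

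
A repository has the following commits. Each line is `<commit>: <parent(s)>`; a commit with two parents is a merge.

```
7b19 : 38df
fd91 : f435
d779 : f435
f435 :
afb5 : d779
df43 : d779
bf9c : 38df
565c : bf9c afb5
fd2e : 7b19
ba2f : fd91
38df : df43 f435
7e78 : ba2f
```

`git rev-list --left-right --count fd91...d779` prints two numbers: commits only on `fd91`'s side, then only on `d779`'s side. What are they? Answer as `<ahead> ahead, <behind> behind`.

1 ahead, 1 behind

Reachable from fd91: {f435, fd91}.
Reachable from d779: {d779, f435}.
Only in fd91's history (ahead): {fd91} — 1.
Only in d779's history (behind): {d779} — 1.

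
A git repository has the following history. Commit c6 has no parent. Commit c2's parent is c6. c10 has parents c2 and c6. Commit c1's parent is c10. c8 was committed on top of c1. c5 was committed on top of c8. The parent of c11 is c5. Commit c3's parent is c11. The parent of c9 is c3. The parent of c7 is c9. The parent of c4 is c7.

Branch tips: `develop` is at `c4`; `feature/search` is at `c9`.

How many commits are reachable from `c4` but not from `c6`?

10

Reachable from c4: {c1, c10, c11, c2, c3, c4, c5, c6, c7, c8, c9}.
Reachable from c6: {c6}.
In c4's history but not c6's: {c1, c10, c11, c2, c3, c4, c5, c7, c8, c9} — 10 commits.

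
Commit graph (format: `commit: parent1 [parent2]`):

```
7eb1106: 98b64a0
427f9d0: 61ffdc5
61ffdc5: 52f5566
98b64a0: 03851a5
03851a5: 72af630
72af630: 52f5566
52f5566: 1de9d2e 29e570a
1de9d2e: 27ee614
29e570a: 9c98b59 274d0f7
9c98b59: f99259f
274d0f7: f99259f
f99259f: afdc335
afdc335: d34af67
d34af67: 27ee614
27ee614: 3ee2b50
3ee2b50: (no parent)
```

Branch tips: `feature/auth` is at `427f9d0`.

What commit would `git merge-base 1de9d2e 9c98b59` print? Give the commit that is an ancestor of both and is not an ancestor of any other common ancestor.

Ancestors of 1de9d2e: {1de9d2e, 27ee614, 3ee2b50}.
Ancestors of 9c98b59: {27ee614, 3ee2b50, 9c98b59, afdc335, d34af67, f99259f}.
Common ancestors: {27ee614, 3ee2b50}.
Among these, 27ee614 is not an ancestor of any other common ancestor — it is the merge base.

27ee614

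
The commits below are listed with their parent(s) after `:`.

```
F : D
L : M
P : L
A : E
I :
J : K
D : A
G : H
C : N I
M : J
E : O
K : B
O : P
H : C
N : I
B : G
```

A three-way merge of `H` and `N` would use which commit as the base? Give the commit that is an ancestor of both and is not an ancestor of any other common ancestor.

N

Ancestors of H: {C, H, I, N}.
Ancestors of N: {I, N}.
Common ancestors: {I, N}.
Among these, N is not an ancestor of any other common ancestor — it is the merge base.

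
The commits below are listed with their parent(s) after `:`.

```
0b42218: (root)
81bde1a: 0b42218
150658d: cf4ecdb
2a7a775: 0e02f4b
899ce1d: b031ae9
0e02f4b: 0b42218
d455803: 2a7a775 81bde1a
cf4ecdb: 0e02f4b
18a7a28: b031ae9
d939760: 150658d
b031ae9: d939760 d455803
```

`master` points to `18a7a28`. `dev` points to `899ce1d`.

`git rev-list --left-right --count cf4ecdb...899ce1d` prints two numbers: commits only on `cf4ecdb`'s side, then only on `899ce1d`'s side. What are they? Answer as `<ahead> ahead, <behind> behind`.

0 ahead, 7 behind

Reachable from cf4ecdb: {0b42218, 0e02f4b, cf4ecdb}.
Reachable from 899ce1d: {0b42218, 0e02f4b, 150658d, 2a7a775, 81bde1a, 899ce1d, b031ae9, cf4ecdb, d455803, d939760}.
Only in cf4ecdb's history (ahead): {} — 0.
Only in 899ce1d's history (behind): {150658d, 2a7a775, 81bde1a, 899ce1d, b031ae9, d455803, d939760} — 7.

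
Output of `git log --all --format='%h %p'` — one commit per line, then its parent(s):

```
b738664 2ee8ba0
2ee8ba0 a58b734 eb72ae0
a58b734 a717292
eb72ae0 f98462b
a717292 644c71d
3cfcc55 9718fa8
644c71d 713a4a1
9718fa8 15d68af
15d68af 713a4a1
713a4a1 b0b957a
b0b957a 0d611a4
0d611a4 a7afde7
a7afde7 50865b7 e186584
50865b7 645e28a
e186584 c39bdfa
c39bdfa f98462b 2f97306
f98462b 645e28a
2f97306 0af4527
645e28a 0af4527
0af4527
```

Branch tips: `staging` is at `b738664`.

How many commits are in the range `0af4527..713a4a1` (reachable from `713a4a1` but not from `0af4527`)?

Reachable from 713a4a1: {0af4527, 0d611a4, 2f97306, 50865b7, 645e28a, 713a4a1, a7afde7, b0b957a, c39bdfa, e186584, f98462b}.
Reachable from 0af4527: {0af4527}.
In 713a4a1's history but not 0af4527's: {0d611a4, 2f97306, 50865b7, 645e28a, 713a4a1, a7afde7, b0b957a, c39bdfa, e186584, f98462b} — 10 commits.

10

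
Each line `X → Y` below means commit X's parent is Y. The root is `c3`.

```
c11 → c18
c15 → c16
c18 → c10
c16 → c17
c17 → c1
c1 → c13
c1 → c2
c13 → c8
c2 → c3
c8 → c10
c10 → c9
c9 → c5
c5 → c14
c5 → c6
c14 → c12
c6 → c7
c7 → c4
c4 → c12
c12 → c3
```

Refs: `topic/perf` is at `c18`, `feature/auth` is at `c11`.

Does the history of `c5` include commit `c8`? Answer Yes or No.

No

Ancestors of c5: {c12, c14, c3, c4, c5, c6, c7}.
c8 is not in that set, so it is not an ancestor of c5.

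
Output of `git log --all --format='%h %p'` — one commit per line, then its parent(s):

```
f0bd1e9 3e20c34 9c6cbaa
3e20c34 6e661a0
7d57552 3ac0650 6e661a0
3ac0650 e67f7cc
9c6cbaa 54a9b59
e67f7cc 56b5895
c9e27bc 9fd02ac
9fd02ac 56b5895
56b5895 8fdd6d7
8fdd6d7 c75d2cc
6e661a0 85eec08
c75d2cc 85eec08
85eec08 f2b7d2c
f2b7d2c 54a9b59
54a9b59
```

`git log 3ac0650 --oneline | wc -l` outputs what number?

Walking parent pointers from 3ac0650: reachable set = {3ac0650, 54a9b59, 56b5895, 85eec08, 8fdd6d7, c75d2cc, e67f7cc, f2b7d2c}.
That is 8 commits.

8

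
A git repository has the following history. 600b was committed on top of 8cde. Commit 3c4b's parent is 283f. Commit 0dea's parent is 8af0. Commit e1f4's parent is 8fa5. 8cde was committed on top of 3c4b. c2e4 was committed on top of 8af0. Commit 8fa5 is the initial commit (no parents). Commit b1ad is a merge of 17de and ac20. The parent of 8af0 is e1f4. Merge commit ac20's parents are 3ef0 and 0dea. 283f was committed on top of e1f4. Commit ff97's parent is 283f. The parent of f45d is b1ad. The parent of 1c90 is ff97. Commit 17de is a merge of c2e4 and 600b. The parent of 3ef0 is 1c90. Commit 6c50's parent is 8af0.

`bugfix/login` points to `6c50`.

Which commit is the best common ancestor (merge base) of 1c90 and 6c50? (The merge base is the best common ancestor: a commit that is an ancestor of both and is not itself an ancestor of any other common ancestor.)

Ancestors of 1c90: {1c90, 283f, 8fa5, e1f4, ff97}.
Ancestors of 6c50: {6c50, 8af0, 8fa5, e1f4}.
Common ancestors: {8fa5, e1f4}.
Among these, e1f4 is not an ancestor of any other common ancestor — it is the merge base.

e1f4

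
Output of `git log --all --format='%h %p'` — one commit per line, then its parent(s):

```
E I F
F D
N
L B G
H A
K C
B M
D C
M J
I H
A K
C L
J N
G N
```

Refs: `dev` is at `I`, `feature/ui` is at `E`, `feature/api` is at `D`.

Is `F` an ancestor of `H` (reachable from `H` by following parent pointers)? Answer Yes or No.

Ancestors of H: {A, B, C, G, H, J, K, L, M, N}.
F is not in that set, so it is not an ancestor of H.

No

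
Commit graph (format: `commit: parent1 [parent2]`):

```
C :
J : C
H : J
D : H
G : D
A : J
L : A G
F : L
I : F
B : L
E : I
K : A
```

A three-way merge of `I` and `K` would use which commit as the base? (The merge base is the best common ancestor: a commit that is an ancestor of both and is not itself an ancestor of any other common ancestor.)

Ancestors of I: {A, C, D, F, G, H, I, J, L}.
Ancestors of K: {A, C, J, K}.
Common ancestors: {A, C, J}.
Among these, A is not an ancestor of any other common ancestor — it is the merge base.

A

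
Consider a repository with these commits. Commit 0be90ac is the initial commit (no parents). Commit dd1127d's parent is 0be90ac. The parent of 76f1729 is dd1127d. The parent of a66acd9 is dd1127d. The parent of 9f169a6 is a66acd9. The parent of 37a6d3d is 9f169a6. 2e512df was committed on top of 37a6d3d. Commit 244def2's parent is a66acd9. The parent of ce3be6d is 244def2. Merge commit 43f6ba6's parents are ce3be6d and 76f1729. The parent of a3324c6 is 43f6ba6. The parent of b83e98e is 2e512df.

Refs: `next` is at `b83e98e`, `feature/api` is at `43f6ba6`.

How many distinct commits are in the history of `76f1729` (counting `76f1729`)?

Walking parent pointers from 76f1729: reachable set = {0be90ac, 76f1729, dd1127d}.
That is 3 commits.

3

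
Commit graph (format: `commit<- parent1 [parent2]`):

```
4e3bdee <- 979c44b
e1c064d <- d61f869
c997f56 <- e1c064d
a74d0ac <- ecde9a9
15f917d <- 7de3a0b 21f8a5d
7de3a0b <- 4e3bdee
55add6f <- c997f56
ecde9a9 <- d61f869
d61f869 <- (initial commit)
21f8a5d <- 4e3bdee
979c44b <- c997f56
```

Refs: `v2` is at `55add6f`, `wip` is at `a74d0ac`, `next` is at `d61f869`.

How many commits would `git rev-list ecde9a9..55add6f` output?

3

Reachable from 55add6f: {55add6f, c997f56, d61f869, e1c064d}.
Reachable from ecde9a9: {d61f869, ecde9a9}.
In 55add6f's history but not ecde9a9's: {55add6f, c997f56, e1c064d} — 3 commits.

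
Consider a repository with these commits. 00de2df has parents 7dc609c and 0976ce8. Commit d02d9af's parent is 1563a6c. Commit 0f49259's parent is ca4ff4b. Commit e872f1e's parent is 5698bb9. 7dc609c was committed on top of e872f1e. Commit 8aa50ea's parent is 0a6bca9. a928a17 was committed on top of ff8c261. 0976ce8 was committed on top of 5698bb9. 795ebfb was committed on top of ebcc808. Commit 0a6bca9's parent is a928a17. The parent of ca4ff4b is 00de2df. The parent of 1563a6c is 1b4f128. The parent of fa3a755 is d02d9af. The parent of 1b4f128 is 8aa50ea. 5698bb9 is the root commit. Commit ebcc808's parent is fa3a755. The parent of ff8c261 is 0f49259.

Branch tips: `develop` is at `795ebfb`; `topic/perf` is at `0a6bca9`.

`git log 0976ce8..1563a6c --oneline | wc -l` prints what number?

11

Reachable from 1563a6c: {00de2df, 0976ce8, 0a6bca9, 0f49259, 1563a6c, 1b4f128, 5698bb9, 7dc609c, 8aa50ea, a928a17, ca4ff4b, e872f1e, ff8c261}.
Reachable from 0976ce8: {0976ce8, 5698bb9}.
In 1563a6c's history but not 0976ce8's: {00de2df, 0a6bca9, 0f49259, 1563a6c, 1b4f128, 7dc609c, 8aa50ea, a928a17, ca4ff4b, e872f1e, ff8c261} — 11 commits.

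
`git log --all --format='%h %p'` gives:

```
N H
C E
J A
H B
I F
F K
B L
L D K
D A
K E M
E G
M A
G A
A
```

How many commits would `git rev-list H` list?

9

Walking parent pointers from H: reachable set = {A, B, D, E, G, H, K, L, M}.
That is 9 commits.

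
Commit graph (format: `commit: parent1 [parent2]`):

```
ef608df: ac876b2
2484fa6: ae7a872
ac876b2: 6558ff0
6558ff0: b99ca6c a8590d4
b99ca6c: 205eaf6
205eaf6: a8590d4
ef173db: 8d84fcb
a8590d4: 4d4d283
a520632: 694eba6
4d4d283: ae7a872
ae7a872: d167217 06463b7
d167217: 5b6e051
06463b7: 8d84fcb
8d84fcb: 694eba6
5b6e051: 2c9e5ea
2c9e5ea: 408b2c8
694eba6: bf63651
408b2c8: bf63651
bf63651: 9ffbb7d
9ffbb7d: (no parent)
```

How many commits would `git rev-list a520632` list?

Walking parent pointers from a520632: reachable set = {694eba6, 9ffbb7d, a520632, bf63651}.
That is 4 commits.

4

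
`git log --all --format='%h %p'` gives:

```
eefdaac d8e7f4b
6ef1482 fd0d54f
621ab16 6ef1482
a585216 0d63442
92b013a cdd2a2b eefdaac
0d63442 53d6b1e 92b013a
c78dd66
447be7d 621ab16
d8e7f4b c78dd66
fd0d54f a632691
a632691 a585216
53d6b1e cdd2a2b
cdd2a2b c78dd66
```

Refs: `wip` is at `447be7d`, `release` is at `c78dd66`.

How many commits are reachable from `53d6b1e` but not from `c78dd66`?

Reachable from 53d6b1e: {53d6b1e, c78dd66, cdd2a2b}.
Reachable from c78dd66: {c78dd66}.
In 53d6b1e's history but not c78dd66's: {53d6b1e, cdd2a2b} — 2 commits.

2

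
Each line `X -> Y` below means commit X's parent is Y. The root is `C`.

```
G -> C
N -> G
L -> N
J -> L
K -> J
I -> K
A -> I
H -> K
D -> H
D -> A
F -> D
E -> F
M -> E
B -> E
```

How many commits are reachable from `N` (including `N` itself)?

Walking parent pointers from N: reachable set = {C, G, N}.
That is 3 commits.

3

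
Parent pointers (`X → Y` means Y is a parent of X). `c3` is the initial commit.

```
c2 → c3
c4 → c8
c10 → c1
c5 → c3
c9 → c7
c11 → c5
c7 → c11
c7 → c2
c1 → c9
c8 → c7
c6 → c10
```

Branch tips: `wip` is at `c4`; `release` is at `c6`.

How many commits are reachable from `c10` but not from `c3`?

7

Reachable from c10: {c1, c10, c11, c2, c3, c5, c7, c9}.
Reachable from c3: {c3}.
In c10's history but not c3's: {c1, c10, c11, c2, c5, c7, c9} — 7 commits.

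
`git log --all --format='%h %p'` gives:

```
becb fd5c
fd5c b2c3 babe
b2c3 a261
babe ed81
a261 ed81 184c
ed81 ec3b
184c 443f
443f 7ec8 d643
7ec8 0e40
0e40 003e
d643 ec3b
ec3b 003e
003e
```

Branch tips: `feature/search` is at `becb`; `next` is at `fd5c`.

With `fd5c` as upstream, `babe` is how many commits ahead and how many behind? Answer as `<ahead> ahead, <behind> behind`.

Reachable from babe: {003e, babe, ec3b, ed81}.
Reachable from fd5c: {003e, 0e40, 184c, 443f, 7ec8, a261, b2c3, babe, d643, ec3b, ed81, fd5c}.
Only in babe's history (ahead): {} — 0.
Only in fd5c's history (behind): {0e40, 184c, 443f, 7ec8, a261, b2c3, d643, fd5c} — 8.

0 ahead, 8 behind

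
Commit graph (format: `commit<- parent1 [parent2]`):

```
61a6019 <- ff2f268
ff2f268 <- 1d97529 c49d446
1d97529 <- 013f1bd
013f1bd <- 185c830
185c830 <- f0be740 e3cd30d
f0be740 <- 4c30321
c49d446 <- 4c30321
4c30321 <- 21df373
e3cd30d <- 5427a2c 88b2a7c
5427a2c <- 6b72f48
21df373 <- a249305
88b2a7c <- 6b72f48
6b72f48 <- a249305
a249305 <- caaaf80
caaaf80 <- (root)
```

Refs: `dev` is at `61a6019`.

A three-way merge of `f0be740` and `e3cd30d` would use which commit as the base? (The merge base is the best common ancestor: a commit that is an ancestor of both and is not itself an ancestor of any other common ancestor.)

Ancestors of f0be740: {21df373, 4c30321, a249305, caaaf80, f0be740}.
Ancestors of e3cd30d: {5427a2c, 6b72f48, 88b2a7c, a249305, caaaf80, e3cd30d}.
Common ancestors: {a249305, caaaf80}.
Among these, a249305 is not an ancestor of any other common ancestor — it is the merge base.

a249305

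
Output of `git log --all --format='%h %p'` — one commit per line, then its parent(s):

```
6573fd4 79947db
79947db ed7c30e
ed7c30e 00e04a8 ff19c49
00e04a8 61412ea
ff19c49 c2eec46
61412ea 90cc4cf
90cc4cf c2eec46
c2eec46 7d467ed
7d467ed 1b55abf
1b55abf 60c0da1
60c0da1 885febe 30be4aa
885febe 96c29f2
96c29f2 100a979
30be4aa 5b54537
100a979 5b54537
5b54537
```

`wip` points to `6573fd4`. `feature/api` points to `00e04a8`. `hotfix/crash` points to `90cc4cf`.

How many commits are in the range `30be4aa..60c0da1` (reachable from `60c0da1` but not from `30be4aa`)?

4

Reachable from 60c0da1: {100a979, 30be4aa, 5b54537, 60c0da1, 885febe, 96c29f2}.
Reachable from 30be4aa: {30be4aa, 5b54537}.
In 60c0da1's history but not 30be4aa's: {100a979, 60c0da1, 885febe, 96c29f2} — 4 commits.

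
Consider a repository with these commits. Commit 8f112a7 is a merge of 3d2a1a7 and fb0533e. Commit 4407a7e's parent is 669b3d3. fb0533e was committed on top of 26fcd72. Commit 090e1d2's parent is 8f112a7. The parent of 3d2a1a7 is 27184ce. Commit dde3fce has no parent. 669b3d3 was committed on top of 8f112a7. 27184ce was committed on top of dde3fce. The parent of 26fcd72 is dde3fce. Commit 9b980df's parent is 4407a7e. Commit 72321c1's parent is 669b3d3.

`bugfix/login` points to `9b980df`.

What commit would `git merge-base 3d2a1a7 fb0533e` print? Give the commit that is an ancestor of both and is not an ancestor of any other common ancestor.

Ancestors of 3d2a1a7: {27184ce, 3d2a1a7, dde3fce}.
Ancestors of fb0533e: {26fcd72, dde3fce, fb0533e}.
Common ancestors: {dde3fce}.
The only common ancestor is dde3fce, so it is the merge base.

dde3fce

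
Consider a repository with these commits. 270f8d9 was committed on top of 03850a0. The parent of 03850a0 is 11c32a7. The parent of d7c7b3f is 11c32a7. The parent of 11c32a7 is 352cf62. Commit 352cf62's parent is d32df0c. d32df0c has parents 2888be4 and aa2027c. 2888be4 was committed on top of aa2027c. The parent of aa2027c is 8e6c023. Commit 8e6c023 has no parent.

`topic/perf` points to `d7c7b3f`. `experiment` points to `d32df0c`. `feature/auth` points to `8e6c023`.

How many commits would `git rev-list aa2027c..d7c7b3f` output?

Reachable from d7c7b3f: {11c32a7, 2888be4, 352cf62, 8e6c023, aa2027c, d32df0c, d7c7b3f}.
Reachable from aa2027c: {8e6c023, aa2027c}.
In d7c7b3f's history but not aa2027c's: {11c32a7, 2888be4, 352cf62, d32df0c, d7c7b3f} — 5 commits.

5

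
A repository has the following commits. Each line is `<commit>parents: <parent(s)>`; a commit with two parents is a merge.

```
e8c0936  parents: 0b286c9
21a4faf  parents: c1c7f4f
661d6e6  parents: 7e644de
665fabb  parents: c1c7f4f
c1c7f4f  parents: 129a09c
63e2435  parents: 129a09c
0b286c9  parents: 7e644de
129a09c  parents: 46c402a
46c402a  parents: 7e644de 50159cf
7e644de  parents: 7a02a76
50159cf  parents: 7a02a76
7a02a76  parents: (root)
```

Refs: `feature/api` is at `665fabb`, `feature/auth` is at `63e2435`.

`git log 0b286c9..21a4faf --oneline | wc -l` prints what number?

5

Reachable from 21a4faf: {129a09c, 21a4faf, 46c402a, 50159cf, 7a02a76, 7e644de, c1c7f4f}.
Reachable from 0b286c9: {0b286c9, 7a02a76, 7e644de}.
In 21a4faf's history but not 0b286c9's: {129a09c, 21a4faf, 46c402a, 50159cf, c1c7f4f} — 5 commits.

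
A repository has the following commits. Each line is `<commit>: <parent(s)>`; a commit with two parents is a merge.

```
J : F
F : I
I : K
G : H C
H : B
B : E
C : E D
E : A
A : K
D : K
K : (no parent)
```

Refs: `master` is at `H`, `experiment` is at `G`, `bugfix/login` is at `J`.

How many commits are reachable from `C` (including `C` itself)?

Walking parent pointers from C: reachable set = {A, C, D, E, K}.
That is 5 commits.

5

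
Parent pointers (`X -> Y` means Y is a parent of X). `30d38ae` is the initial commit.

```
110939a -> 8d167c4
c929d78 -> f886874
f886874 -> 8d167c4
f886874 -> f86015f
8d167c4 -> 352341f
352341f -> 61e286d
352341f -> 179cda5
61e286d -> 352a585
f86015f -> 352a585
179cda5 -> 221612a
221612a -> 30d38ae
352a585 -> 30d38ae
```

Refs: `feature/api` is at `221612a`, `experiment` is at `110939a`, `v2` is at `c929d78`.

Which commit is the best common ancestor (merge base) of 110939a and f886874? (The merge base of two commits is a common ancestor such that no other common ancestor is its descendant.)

Ancestors of 110939a: {110939a, 179cda5, 221612a, 30d38ae, 352341f, 352a585, 61e286d, 8d167c4}.
Ancestors of f886874: {179cda5, 221612a, 30d38ae, 352341f, 352a585, 61e286d, 8d167c4, f86015f, f886874}.
Common ancestors: {179cda5, 221612a, 30d38ae, 352341f, 352a585, 61e286d, 8d167c4}.
Among these, 8d167c4 is not an ancestor of any other common ancestor — it is the merge base.

8d167c4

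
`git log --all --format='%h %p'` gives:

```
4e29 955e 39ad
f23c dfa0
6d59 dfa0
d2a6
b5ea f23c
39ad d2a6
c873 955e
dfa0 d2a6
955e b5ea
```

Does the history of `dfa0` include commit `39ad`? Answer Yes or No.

Ancestors of dfa0: {d2a6, dfa0}.
39ad is not in that set, so it is not an ancestor of dfa0.

No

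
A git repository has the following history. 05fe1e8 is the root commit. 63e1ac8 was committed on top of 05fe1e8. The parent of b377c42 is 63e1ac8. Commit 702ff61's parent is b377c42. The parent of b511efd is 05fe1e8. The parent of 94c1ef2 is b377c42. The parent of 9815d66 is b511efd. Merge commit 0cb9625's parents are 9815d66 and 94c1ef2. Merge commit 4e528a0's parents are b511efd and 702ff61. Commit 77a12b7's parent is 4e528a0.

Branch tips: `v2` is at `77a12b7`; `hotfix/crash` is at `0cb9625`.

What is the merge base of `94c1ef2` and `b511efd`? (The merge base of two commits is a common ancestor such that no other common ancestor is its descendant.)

Ancestors of 94c1ef2: {05fe1e8, 63e1ac8, 94c1ef2, b377c42}.
Ancestors of b511efd: {05fe1e8, b511efd}.
Common ancestors: {05fe1e8}.
The only common ancestor is 05fe1e8, so it is the merge base.

05fe1e8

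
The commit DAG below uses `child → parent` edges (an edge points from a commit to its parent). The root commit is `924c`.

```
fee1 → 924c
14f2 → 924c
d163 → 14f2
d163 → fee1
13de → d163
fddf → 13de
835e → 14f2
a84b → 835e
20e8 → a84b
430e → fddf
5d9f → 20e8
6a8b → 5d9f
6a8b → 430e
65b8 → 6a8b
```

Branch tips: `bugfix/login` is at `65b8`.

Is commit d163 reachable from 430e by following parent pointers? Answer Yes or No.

Ancestors of 430e (commits reachable by following parents): {13de, 14f2, 430e, 924c, d163, fddf, fee1}.
d163 is in that set, so it is an ancestor of 430e.

Yes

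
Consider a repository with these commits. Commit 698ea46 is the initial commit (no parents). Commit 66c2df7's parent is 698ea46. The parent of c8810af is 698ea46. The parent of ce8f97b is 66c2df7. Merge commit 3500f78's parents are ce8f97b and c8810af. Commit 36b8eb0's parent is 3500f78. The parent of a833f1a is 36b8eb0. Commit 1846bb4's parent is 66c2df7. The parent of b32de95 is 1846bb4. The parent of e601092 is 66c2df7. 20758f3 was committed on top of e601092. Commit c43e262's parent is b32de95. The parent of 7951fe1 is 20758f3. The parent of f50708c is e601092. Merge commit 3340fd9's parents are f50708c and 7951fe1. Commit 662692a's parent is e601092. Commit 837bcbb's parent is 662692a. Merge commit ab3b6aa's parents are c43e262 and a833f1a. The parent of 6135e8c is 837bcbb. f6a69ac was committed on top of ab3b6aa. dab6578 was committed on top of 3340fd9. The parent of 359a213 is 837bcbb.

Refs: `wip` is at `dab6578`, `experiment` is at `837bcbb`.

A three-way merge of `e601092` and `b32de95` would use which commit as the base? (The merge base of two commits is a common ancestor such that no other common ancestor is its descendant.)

66c2df7

Ancestors of e601092: {66c2df7, 698ea46, e601092}.
Ancestors of b32de95: {1846bb4, 66c2df7, 698ea46, b32de95}.
Common ancestors: {66c2df7, 698ea46}.
Among these, 66c2df7 is not an ancestor of any other common ancestor — it is the merge base.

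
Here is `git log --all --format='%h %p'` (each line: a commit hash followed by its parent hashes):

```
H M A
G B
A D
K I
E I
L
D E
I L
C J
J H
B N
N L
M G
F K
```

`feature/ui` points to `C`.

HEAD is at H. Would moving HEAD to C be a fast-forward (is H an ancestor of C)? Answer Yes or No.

Yes

A fast-forward from H to C is possible iff H is an ancestor of C.
Ancestors of C: {A, B, C, D, E, G, H, I, J, L, M, N}.
H is among them, so fast-forward is possible.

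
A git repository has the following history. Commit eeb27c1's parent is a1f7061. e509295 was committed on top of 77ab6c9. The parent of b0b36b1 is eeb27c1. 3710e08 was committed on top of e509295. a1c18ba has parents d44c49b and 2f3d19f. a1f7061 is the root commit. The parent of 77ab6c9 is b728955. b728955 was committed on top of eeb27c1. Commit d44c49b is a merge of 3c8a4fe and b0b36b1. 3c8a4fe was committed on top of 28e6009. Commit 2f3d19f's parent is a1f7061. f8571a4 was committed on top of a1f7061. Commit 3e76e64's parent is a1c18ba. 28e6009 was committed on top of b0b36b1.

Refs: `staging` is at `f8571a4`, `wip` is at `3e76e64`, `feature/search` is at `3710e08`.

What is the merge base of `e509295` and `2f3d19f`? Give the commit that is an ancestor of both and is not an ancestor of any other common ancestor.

a1f7061

Ancestors of e509295: {77ab6c9, a1f7061, b728955, e509295, eeb27c1}.
Ancestors of 2f3d19f: {2f3d19f, a1f7061}.
Common ancestors: {a1f7061}.
The only common ancestor is a1f7061, so it is the merge base.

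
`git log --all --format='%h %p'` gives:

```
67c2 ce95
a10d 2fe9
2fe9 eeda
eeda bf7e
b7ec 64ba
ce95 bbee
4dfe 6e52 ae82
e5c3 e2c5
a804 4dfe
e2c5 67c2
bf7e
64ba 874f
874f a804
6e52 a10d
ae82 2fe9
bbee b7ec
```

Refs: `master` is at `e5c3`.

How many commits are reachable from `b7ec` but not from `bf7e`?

Reachable from b7ec: {2fe9, 4dfe, 64ba, 6e52, 874f, a10d, a804, ae82, b7ec, bf7e, eeda}.
Reachable from bf7e: {bf7e}.
In b7ec's history but not bf7e's: {2fe9, 4dfe, 64ba, 6e52, 874f, a10d, a804, ae82, b7ec, eeda} — 10 commits.

10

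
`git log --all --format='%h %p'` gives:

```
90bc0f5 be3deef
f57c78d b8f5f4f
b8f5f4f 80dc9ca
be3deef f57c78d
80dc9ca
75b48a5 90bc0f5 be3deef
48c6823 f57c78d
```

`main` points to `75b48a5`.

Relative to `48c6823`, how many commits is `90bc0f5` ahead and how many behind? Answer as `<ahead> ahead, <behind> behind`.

2 ahead, 1 behind

Reachable from 90bc0f5: {80dc9ca, 90bc0f5, b8f5f4f, be3deef, f57c78d}.
Reachable from 48c6823: {48c6823, 80dc9ca, b8f5f4f, f57c78d}.
Only in 90bc0f5's history (ahead): {90bc0f5, be3deef} — 2.
Only in 48c6823's history (behind): {48c6823} — 1.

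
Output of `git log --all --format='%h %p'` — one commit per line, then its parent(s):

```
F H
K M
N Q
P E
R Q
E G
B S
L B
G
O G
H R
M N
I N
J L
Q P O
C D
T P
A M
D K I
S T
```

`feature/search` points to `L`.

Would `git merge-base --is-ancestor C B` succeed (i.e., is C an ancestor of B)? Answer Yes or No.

Ancestors of B: {B, E, G, P, S, T}.
C is not in that set, so it is not an ancestor of B.

No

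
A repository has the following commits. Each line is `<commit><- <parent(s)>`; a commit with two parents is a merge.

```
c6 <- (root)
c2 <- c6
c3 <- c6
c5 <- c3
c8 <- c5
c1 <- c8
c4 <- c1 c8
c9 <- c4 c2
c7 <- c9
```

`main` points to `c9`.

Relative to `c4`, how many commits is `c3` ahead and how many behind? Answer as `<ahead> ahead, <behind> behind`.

Reachable from c3: {c3, c6}.
Reachable from c4: {c1, c3, c4, c5, c6, c8}.
Only in c3's history (ahead): {} — 0.
Only in c4's history (behind): {c1, c4, c5, c8} — 4.

0 ahead, 4 behind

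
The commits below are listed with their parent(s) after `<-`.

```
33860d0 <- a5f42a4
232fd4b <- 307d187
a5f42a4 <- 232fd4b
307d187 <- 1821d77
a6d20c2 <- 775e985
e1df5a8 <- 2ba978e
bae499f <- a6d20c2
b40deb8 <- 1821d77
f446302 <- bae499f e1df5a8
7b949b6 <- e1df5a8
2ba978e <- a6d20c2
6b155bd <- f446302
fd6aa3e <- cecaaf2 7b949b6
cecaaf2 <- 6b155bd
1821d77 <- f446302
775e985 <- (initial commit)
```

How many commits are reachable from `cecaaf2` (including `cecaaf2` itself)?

Walking parent pointers from cecaaf2: reachable set = {2ba978e, 6b155bd, 775e985, a6d20c2, bae499f, cecaaf2, e1df5a8, f446302}.
That is 8 commits.

8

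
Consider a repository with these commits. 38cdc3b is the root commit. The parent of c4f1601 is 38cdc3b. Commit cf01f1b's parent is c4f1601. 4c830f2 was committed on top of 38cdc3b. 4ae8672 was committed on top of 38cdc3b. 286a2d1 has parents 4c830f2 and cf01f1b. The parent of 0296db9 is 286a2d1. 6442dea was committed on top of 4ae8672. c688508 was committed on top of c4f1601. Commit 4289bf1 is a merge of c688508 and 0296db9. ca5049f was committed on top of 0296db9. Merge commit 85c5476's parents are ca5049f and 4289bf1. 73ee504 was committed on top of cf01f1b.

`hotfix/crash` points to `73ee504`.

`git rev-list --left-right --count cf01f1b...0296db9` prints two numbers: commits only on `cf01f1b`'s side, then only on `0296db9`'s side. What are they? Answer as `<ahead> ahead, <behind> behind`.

Reachable from cf01f1b: {38cdc3b, c4f1601, cf01f1b}.
Reachable from 0296db9: {0296db9, 286a2d1, 38cdc3b, 4c830f2, c4f1601, cf01f1b}.
Only in cf01f1b's history (ahead): {} — 0.
Only in 0296db9's history (behind): {0296db9, 286a2d1, 4c830f2} — 3.

0 ahead, 3 behind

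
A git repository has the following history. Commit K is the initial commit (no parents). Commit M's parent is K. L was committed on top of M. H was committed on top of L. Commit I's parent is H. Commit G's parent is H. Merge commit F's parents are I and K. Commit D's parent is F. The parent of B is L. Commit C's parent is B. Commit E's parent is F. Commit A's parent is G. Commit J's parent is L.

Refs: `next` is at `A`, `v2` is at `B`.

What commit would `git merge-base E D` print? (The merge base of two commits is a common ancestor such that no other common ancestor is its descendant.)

F

Ancestors of E: {E, F, H, I, K, L, M}.
Ancestors of D: {D, F, H, I, K, L, M}.
Common ancestors: {F, H, I, K, L, M}.
Among these, F is not an ancestor of any other common ancestor — it is the merge base.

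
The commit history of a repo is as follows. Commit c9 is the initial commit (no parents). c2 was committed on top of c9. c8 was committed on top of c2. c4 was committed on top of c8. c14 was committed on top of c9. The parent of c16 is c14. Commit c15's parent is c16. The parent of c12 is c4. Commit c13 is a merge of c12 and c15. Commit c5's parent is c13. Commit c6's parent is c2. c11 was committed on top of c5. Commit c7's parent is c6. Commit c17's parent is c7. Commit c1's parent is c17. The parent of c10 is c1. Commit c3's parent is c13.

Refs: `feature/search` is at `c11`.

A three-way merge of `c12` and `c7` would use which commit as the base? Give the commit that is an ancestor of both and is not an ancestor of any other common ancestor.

Ancestors of c12: {c12, c2, c4, c8, c9}.
Ancestors of c7: {c2, c6, c7, c9}.
Common ancestors: {c2, c9}.
Among these, c2 is not an ancestor of any other common ancestor — it is the merge base.

c2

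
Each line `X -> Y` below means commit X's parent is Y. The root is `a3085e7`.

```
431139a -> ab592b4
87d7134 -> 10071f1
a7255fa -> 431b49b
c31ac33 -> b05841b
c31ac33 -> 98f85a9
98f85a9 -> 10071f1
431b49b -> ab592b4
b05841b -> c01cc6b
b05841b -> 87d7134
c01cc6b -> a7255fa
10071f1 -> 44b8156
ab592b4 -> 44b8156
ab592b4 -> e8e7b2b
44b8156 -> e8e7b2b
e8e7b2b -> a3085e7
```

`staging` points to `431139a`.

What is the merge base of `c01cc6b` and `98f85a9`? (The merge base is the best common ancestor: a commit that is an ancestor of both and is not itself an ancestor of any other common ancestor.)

44b8156

Ancestors of c01cc6b: {431b49b, 44b8156, a3085e7, a7255fa, ab592b4, c01cc6b, e8e7b2b}.
Ancestors of 98f85a9: {10071f1, 44b8156, 98f85a9, a3085e7, e8e7b2b}.
Common ancestors: {44b8156, a3085e7, e8e7b2b}.
Among these, 44b8156 is not an ancestor of any other common ancestor — it is the merge base.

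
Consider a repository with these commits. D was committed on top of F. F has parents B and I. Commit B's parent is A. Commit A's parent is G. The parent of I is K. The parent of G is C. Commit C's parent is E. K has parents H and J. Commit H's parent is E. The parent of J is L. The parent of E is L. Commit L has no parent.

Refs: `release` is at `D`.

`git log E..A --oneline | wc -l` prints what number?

Reachable from A: {A, C, E, G, L}.
Reachable from E: {E, L}.
In A's history but not E's: {A, C, G} — 3 commits.

3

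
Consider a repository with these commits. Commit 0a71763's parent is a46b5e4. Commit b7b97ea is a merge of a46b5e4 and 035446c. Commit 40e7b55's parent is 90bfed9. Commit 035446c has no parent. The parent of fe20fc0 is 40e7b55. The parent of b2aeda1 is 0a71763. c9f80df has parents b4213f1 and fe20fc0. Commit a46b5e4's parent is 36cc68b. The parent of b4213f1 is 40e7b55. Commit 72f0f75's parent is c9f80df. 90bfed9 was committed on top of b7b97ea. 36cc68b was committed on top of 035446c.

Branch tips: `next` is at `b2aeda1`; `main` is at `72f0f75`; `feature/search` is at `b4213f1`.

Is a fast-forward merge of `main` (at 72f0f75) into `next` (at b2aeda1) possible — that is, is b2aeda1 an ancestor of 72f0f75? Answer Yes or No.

No

A fast-forward from b2aeda1 to 72f0f75 is possible iff b2aeda1 is an ancestor of 72f0f75.
Ancestors of 72f0f75: {035446c, 36cc68b, 40e7b55, 72f0f75, 90bfed9, a46b5e4, b4213f1, b7b97ea, c9f80df, fe20fc0}.
b2aeda1 is not among them, so fast-forward is not possible.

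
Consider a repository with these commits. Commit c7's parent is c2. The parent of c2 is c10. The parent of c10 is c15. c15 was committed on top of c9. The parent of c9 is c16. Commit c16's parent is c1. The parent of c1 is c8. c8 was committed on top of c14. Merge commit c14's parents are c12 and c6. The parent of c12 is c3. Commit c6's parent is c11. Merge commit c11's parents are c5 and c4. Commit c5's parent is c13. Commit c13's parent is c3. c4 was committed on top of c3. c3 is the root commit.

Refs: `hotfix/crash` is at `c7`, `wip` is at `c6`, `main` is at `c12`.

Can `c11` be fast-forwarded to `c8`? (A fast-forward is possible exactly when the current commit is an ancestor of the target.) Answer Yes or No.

A fast-forward from c11 to c8 is possible iff c11 is an ancestor of c8.
Ancestors of c8: {c11, c12, c13, c14, c3, c4, c5, c6, c8}.
c11 is among them, so fast-forward is possible.

Yes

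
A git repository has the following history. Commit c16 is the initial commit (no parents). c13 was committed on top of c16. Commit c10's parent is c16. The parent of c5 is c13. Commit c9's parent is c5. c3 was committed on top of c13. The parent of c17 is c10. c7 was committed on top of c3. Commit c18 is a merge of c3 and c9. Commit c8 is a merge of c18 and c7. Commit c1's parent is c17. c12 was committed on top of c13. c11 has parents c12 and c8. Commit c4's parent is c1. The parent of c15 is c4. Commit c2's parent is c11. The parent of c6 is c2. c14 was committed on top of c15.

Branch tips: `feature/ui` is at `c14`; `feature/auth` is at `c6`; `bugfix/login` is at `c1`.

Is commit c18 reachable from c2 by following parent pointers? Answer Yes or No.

Ancestors of c2 (commits reachable by following parents): {c11, c12, c13, c16, c18, c2, c3, c5, c7, c8, c9}.
c18 is in that set, so it is an ancestor of c2.

Yes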